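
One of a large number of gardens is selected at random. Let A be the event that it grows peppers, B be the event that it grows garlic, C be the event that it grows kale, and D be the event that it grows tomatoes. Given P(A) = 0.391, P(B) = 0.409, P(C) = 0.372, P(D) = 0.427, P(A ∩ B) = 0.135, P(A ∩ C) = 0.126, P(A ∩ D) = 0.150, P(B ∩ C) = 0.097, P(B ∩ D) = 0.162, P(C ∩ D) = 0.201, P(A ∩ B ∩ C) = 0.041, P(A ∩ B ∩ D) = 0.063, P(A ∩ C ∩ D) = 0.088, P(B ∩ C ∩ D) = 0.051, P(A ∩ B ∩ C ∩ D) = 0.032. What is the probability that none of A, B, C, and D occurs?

Inclusion–exclusion gives
P(A ∪ B ∪ C ∪ D) = 0.391 + 0.409 + 0.372 + 0.427 − 0.135 − 0.126 − 0.150 − 0.097 − 0.162 − 0.201 + 0.041 + 0.063 + 0.088 + 0.051 − 0.032 = 0.939
P(none) = 1 − 0.939 = 0.061

0.061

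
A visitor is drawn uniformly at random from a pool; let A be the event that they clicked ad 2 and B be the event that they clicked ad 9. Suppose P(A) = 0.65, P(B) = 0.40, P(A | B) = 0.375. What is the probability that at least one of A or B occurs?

0.90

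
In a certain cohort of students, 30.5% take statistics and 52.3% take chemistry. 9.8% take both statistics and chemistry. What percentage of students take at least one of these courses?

73.0%

Using inclusion–exclusion:
P(at least one) = 30.5 + 52.3 − 9.8 = 73.0%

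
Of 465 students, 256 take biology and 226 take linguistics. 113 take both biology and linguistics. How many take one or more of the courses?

By inclusion-exclusion,
|at least one| = 256 + 226 − 113 = 369

369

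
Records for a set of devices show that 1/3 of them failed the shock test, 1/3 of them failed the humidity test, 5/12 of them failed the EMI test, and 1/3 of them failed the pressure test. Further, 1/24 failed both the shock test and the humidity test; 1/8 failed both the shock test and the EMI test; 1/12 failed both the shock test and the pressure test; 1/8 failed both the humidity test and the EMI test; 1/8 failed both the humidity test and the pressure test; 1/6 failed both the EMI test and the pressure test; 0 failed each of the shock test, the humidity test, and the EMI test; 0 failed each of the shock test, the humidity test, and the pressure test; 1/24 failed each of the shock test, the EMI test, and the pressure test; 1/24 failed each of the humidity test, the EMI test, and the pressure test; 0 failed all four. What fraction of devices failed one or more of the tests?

By inclusion-exclusion,
P(≥1) = 1/3 + 1/3 + 5/12 + 1/3 − 1/24 − 1/8 − 1/12 − 1/8 − 1/8 − 1/6 + 0 + 0 + 1/24 + 1/24 − 0 = 5/6

5/6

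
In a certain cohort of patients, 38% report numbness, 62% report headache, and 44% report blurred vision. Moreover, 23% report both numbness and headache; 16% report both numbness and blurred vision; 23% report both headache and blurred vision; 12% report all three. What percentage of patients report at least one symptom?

94%

P(at least one) = 38 + 62 + 44 − 23 − 16 − 23 + 12 = 94%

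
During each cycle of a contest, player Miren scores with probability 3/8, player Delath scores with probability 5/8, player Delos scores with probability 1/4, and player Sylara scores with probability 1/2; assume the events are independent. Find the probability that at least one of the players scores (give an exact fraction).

P(none) = (1 − 3/8) × (1 − 5/8) × (1 − 1/4) × (1 − 1/2) = 5/8 × 3/8 × 3/4 × 1/2 = 45/512
P(at least one) = 1 − 45/512 = 467/512

467/512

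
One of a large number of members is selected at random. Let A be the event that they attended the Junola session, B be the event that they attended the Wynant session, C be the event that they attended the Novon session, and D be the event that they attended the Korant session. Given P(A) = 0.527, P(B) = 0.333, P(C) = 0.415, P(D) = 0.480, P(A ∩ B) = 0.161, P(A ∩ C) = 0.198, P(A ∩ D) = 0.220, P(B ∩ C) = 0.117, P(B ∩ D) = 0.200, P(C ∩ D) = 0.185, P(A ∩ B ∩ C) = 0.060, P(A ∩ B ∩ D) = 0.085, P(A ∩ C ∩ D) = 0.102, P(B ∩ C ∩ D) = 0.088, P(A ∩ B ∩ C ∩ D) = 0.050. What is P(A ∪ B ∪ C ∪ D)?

P(A ∪ B ∪ C ∪ D) = 0.527 + 0.333 + 0.415 + 0.480 − 0.161 − 0.198 − 0.220 − 0.117 − 0.200 − 0.185 + 0.060 + 0.085 + 0.102 + 0.088 − 0.050 = 0.959

0.959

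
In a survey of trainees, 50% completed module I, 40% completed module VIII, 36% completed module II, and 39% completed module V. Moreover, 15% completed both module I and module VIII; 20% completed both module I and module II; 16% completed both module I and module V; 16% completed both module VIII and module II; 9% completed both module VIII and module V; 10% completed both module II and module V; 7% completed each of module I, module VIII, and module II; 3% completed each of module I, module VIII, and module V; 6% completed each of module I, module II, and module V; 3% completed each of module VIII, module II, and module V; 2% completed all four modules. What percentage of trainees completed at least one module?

96%

P(≥1) = 50 + 40 + 36 + 39 − 15 − 20 − 16 − 16 − 9 − 10 + 7 + 3 + 6 + 3 − 2 = 96%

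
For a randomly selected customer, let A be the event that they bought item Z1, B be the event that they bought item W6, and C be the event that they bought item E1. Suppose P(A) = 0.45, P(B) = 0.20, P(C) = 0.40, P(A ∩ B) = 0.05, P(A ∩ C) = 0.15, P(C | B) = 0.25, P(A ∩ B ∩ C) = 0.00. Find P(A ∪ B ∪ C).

0.80

P(B ∩ C) = P(B)·P(C|B) = 0.20 × 0.25 = 0.05
By inclusion–exclusion:
P(A ∪ B ∪ C) = 0.45 + 0.20 + 0.40 − 0.05 − 0.15 − 0.05 + 0.00 = 0.80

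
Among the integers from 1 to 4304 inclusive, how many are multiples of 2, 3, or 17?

floor(4304/2) + floor(4304/3) + floor(4304/17) − floor(4304/6) − floor(4304/34) − floor(4304/51) + floor(4304/102) = 2152 + 1434 + 253 − 717 − 126 − 84 + 42 = 2954

2954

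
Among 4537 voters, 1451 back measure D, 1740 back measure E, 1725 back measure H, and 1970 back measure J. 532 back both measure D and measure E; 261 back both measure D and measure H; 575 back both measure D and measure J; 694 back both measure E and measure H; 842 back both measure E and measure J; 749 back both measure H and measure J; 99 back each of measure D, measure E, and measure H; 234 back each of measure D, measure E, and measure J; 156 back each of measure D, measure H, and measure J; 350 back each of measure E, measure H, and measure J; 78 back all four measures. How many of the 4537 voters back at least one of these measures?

3994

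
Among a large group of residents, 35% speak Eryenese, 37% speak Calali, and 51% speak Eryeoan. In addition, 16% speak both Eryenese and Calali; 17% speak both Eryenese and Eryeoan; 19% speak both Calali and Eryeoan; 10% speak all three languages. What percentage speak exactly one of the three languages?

Using the inclusion–exclusion count for exactly one event:
P(exactly one) = 35 + 37 + 51 − 2·16 − 2·17 − 2·19 + 3·10 = 49%

49%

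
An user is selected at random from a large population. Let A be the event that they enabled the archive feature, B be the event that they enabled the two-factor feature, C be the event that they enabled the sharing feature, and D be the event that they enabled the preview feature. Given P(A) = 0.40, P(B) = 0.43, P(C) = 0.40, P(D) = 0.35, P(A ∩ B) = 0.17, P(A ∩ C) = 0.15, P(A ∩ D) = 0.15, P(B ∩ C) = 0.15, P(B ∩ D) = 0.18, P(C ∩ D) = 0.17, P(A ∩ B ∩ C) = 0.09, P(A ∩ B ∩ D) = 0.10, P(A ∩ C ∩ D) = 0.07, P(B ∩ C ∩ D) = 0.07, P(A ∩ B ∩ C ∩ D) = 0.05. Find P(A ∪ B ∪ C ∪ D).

0.89

P(A ∪ B ∪ C ∪ D) = 0.40 + 0.43 + 0.40 + 0.35 − 0.17 − 0.15 − 0.15 − 0.15 − 0.18 − 0.17 + 0.09 + 0.10 + 0.07 + 0.07 − 0.05 = 0.89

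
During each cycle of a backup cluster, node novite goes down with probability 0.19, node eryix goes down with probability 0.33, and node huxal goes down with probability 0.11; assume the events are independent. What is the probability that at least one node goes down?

0.516997

Since the events are independent, P(none) is the product of the individual non-occurrence probabilities.
P(none) = (1 − 0.19) × (1 − 0.33) × (1 − 0.11) = 0.81 × 0.67 × 0.89 = 0.483003
P(at least one) = 1 − 0.483003 = 0.516997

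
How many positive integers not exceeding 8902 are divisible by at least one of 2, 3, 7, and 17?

6509

floor(8902/2) + floor(8902/3) + floor(8902/7) + floor(8902/17) − floor(8902/6) − floor(8902/14) − floor(8902/34) − floor(8902/21) − floor(8902/51) − floor(8902/119) + floor(8902/42) + floor(8902/102) + floor(8902/238) + floor(8902/357) − floor(8902/714) = 4451 + 2967 + 1271 + 523 − 1483 − 635 − 261 − 423 − 174 − 74 + 211 + 87 + 37 + 24 − 12 = 6509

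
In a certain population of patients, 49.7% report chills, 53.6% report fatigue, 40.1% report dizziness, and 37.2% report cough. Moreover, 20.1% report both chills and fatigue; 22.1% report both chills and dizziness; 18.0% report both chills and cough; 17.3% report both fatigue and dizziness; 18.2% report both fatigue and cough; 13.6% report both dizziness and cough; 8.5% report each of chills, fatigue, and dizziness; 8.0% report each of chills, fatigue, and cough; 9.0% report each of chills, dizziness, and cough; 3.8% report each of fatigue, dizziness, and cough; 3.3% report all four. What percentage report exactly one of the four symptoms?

36.7%

Using the inclusion–exclusion count for exactly one event:
P(exactly one) = 49.7 + 53.6 + 40.1 + 37.2 − 2·20.1 − 2·22.1 − 2·18.0 − 2·17.3 − 2·18.2 − 2·13.6 + 3·8.5 + 3·8.0 + 3·9.0 + 3·3.8 − 4·3.3 = 36.7%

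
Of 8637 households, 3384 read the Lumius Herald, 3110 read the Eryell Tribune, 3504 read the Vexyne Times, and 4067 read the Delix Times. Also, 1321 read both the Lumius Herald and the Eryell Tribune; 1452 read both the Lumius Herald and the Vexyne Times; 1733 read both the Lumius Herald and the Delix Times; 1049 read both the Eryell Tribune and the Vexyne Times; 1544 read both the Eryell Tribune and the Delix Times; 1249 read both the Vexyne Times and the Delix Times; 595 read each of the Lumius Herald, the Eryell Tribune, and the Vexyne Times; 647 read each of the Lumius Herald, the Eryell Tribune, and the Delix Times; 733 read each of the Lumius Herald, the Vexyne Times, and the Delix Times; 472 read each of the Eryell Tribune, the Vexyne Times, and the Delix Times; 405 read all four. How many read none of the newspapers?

878

Apply inclusion-exclusion:
|union| = 3384 + 3110 + 3504 + 4067 − 1321 − 1452 − 1733 − 1049 − 1544 − 1249 + 595 + 647 + 733 + 472 − 405 = 7759
None: 8637 − 7759 = 878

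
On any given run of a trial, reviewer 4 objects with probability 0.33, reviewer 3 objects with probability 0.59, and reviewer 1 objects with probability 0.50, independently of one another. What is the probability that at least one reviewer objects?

Independence gives P(none) = ∏(1 − pᵢ).
P(none) = (1 − 0.33) × (1 − 0.59) × (1 − 0.50) = 0.67 × 0.41 × 0.50 = 0.13735
P(at least one) = 1 − 0.13735 = 0.86265

0.86265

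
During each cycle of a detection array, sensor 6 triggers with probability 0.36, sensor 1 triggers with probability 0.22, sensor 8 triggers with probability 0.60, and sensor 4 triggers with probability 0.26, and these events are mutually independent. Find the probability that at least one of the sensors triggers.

0.8522368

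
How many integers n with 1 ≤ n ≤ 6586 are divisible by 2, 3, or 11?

4590

Using inclusion–exclusion:
floor(6586/2) + floor(6586/3) + floor(6586/11) − floor(6586/6) − floor(6586/22) − floor(6586/33) + floor(6586/66) = 3293 + 2195 + 598 − 1097 − 299 − 199 + 99 = 4590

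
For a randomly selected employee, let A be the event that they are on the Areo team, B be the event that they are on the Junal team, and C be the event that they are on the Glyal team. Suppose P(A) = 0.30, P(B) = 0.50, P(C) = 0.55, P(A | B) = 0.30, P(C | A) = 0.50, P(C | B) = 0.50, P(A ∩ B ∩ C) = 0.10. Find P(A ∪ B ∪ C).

0.90

P(A ∩ B) = P(B)·P(A|B) = 0.50 × 0.30 = 0.15
P(A ∩ C) = P(A)·P(C|A) = 0.30 × 0.50 = 0.15
P(B ∩ C) = P(B)·P(C|B) = 0.50 × 0.50 = 0.25
Apply inclusion-exclusion:
P(A ∪ B ∪ C) = 0.30 + 0.50 + 0.55 − 0.15 − 0.15 − 0.25 + 0.10 = 0.90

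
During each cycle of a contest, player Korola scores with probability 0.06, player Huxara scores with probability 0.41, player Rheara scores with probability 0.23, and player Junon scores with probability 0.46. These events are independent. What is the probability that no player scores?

0.23060268

Since the events are independent, P(none) is the product of the individual non-occurrence probabilities.
P(none) = (1 − 0.06) × (1 − 0.41) × (1 − 0.23) × (1 − 0.46) = 0.94 × 0.59 × 0.77 × 0.54 = 0.23060268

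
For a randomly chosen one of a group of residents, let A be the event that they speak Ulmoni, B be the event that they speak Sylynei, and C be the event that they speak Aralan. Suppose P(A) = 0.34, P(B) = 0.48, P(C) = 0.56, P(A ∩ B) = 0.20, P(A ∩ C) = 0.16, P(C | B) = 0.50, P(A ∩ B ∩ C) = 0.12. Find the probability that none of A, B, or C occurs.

0.10

P(B ∩ C) = P(B)·P(C|B) = 0.48 × 0.50 = 0.24
By inclusion-exclusion,
P(A ∪ B ∪ C) = 0.34 + 0.48 + 0.56 − 0.20 − 0.16 − 0.24 + 0.12 = 0.90
P(none) = 1 − 0.90 = 0.10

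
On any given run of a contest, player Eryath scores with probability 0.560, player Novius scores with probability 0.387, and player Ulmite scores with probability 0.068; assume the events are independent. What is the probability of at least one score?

0.74862096

P(none) = (1 − 0.560) × (1 − 0.387) × (1 − 0.068) = 0.440 × 0.613 × 0.932 = 0.25137904
P(at least one) = 1 − 0.25137904 = 0.74862096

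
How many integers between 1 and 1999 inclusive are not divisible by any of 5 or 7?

1372

Using inclusion–exclusion:
399 + 285 − 57 = 627
1999 − 627 = 1372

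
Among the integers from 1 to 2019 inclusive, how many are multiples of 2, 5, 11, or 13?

1341

1009 + 403 + 183 + 155 − 201 − 91 − 77 − 36 − 31 − 14 + 18 + 15 + 7 + 2 − 1 = 1341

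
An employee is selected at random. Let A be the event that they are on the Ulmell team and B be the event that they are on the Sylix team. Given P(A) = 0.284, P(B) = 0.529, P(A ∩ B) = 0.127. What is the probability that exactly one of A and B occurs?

P(exactly one) = 0.284 + 0.529 − 2·0.127 = 0.559

0.559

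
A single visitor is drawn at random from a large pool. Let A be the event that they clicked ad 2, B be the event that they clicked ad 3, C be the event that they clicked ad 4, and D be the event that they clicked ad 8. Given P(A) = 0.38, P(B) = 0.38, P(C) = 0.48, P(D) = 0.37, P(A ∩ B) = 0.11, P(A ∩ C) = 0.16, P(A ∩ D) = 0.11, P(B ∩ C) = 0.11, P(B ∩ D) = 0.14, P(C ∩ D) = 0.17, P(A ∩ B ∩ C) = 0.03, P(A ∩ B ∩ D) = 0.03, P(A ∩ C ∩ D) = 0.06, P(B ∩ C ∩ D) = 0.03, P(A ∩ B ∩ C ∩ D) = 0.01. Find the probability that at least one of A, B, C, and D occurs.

Apply inclusion-exclusion:
P(A ∪ B ∪ C ∪ D) = 0.38 + 0.38 + 0.48 + 0.37 − 0.11 − 0.16 − 0.11 − 0.11 − 0.14 − 0.17 + 0.03 + 0.03 + 0.06 + 0.03 − 0.01 = 0.95

0.95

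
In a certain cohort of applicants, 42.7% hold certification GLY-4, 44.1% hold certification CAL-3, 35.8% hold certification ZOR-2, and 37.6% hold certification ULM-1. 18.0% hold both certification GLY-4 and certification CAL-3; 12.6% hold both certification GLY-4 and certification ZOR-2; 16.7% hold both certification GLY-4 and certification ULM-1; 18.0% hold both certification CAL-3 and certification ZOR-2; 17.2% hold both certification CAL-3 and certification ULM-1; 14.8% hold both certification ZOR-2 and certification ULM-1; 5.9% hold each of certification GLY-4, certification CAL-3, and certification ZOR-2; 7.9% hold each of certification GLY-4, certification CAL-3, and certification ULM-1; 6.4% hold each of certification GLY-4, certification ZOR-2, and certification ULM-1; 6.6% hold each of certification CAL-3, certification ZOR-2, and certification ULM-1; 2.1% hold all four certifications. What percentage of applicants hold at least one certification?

87.6%

Apply inclusion-exclusion:
P(union) = 42.7 + 44.1 + 35.8 + 37.6 − 18.0 − 12.6 − 16.7 − 18.0 − 17.2 − 14.8 + 5.9 + 7.9 + 6.4 + 6.6 − 2.1 = 87.6%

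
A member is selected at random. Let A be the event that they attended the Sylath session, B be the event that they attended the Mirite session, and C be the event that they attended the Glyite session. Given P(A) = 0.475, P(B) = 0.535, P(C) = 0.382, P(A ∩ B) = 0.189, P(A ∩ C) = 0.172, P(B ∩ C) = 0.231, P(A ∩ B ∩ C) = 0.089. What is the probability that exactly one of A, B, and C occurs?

Using the inclusion–exclusion count for exactly one event:
P(exactly one) = 0.475 + 0.535 + 0.382 − 2·0.189 − 2·0.172 − 2·0.231 + 3·0.089 = 0.475

0.475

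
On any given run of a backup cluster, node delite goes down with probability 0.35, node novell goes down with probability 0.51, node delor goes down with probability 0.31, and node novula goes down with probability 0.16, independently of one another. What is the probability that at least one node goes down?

0.8153974

P(none) = (1 − 0.35) × (1 − 0.51) × (1 − 0.31) × (1 − 0.16) = 0.65 × 0.49 × 0.69 × 0.84 = 0.1846026
P(at least one) = 1 − 0.1846026 = 0.8153974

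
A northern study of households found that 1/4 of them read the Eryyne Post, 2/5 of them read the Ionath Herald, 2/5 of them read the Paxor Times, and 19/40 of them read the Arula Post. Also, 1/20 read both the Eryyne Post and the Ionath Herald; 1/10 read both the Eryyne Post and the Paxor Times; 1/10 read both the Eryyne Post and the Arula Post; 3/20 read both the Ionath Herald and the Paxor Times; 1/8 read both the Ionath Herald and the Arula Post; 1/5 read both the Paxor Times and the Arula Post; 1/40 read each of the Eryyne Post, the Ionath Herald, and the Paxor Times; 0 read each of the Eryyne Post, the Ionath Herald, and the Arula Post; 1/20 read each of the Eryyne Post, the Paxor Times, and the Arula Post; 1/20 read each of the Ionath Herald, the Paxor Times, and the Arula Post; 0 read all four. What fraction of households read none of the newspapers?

3/40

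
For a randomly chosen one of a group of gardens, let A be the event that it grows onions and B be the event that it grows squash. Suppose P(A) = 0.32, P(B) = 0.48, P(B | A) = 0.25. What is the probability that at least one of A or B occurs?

0.72

P(A ∩ B) = P(A)·P(B|A) = 0.32 × 0.25 = 0.08
By inclusion–exclusion:
P(A ∪ B) = 0.32 + 0.48 − 0.08 = 0.72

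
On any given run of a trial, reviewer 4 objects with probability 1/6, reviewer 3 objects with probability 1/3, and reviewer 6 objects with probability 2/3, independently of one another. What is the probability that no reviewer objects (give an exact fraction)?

5/27

P(none) = (1 − 1/6) × (1 − 1/3) × (1 − 2/3) = 5/6 × 2/3 × 1/3 = 5/27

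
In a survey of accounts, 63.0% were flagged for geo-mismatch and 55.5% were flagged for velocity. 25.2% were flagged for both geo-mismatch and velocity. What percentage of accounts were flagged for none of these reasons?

Using inclusion–exclusion:
P(at least one) = 63.0 + 55.5 − 25.2 = 93.3%
P(none) = 100% − 93.3% = 6.7%

6.7%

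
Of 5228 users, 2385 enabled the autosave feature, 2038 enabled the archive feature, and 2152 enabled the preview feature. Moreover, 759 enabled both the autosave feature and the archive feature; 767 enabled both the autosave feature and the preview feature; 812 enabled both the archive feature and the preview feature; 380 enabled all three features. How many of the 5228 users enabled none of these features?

By inclusion-exclusion,
|union| = 2385 + 2038 + 2152 − 759 − 767 − 812 + 380 = 4617
None: 5228 − 4617 = 611

611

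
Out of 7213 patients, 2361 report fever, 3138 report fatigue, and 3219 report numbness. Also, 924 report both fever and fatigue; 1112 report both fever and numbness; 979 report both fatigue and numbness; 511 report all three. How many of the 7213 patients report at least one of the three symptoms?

|at least one| = 2361 + 3138 + 3219 − 924 − 1112 − 979 + 511 = 6214

6214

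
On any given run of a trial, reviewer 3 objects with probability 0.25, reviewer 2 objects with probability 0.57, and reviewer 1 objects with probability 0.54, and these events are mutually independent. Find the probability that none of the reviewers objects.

0.14835

P(none) = (1 − 0.25) × (1 − 0.57) × (1 − 0.54) = 0.75 × 0.43 × 0.46 = 0.14835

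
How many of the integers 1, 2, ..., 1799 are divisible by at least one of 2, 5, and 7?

⌊1799/2⌋ + ⌊1799/5⌋ + ⌊1799/7⌋ − ⌊1799/10⌋ − ⌊1799/14⌋ − ⌊1799/35⌋ + ⌊1799/70⌋ = 899 + 359 + 257 − 179 − 128 − 51 + 25 = 1182

1182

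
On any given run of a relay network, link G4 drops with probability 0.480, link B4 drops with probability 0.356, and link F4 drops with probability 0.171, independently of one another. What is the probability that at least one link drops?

P(none) = (1 − 0.480) × (1 − 0.356) × (1 − 0.171) = 0.520 × 0.644 × 0.829 = 0.27761552
P(at least one) = 1 − 0.27761552 = 0.72238448

0.72238448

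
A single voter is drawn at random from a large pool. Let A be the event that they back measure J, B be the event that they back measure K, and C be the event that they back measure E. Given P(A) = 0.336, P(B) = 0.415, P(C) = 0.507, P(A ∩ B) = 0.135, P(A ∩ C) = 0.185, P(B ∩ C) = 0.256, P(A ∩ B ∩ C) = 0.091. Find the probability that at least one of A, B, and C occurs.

0.773

By inclusion-exclusion,
P(A ∪ B ∪ C) = 0.336 + 0.415 + 0.507 − 0.135 − 0.185 − 0.256 + 0.091 = 0.773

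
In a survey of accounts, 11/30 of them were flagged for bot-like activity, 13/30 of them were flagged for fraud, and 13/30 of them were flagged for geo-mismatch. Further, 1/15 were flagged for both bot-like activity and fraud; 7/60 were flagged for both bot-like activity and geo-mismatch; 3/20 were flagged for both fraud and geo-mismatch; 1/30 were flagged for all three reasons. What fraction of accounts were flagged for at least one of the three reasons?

14/15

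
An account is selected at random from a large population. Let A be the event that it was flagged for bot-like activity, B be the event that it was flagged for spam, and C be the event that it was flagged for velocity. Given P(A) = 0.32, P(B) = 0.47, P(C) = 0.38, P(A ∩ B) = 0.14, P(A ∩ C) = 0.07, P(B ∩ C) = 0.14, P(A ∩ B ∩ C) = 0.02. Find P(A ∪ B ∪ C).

0.84

P(A ∪ B ∪ C) = 0.32 + 0.47 + 0.38 − 0.14 − 0.07 − 0.14 + 0.02 = 0.84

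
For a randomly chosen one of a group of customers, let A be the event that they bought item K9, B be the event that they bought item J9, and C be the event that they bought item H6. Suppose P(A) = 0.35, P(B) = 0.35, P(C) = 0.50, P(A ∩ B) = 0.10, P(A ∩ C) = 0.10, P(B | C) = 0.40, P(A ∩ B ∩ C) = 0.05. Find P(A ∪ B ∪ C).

0.85

P(B ∩ C) = P(C)·P(B|C) = 0.50 × 0.40 = 0.20
By inclusion–exclusion:
P(A ∪ B ∪ C) = 0.35 + 0.35 + 0.50 − 0.10 − 0.10 − 0.20 + 0.05 = 0.85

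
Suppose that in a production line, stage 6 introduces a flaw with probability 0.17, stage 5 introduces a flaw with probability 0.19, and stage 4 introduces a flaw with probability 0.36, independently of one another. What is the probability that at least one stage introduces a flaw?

0.569728

P(none) = (1 − 0.17) × (1 − 0.19) × (1 − 0.36) = 0.83 × 0.81 × 0.64 = 0.430272
P(at least one) = 1 − 0.430272 = 0.569728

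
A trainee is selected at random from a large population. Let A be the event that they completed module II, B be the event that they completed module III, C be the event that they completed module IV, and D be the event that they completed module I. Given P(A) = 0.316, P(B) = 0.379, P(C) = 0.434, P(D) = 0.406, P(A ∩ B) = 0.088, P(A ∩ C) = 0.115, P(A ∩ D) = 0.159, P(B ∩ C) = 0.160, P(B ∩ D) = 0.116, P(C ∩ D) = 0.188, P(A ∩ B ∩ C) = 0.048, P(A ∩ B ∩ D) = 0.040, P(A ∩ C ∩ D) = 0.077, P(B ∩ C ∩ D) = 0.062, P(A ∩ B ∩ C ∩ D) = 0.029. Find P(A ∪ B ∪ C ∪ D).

Inclusion–exclusion gives
P(A ∪ B ∪ C ∪ D) = 0.316 + 0.379 + 0.434 + 0.406 − 0.088 − 0.115 − 0.159 − 0.160 − 0.116 − 0.188 + 0.048 + 0.040 + 0.077 + 0.062 − 0.029 = 0.907

0.907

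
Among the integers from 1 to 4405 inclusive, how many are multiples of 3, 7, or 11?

2117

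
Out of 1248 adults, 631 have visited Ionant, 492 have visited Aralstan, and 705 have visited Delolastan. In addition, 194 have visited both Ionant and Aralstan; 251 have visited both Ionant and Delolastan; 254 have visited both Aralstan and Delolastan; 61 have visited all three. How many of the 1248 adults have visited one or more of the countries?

1190

|union| = 631 + 492 + 705 − 194 − 251 − 254 + 61 = 1190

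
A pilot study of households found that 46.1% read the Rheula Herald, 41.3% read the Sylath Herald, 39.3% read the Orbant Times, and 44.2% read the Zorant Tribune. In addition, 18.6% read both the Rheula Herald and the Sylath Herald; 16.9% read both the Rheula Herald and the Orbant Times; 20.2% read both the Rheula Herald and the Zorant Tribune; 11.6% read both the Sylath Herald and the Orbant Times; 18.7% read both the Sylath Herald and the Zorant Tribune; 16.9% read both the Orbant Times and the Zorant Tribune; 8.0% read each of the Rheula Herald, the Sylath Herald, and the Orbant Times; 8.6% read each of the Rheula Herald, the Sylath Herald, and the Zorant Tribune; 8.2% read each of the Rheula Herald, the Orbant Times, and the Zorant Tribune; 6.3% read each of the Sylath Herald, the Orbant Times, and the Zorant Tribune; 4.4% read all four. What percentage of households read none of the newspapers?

5.3%

Inclusion–exclusion gives
P(union) = 46.1 + 41.3 + 39.3 + 44.2 − 18.6 − 16.9 − 20.2 − 11.6 − 18.7 − 16.9 + 8.0 + 8.6 + 8.2 + 6.3 − 4.4 = 94.7%
P(none) = 100% − 94.7% = 5.3%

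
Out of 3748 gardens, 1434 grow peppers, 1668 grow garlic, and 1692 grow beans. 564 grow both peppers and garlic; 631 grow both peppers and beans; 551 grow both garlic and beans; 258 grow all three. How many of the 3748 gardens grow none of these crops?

442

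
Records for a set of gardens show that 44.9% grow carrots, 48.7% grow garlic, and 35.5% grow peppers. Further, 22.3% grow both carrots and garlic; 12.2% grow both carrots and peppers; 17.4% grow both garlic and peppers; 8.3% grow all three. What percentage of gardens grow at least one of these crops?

By inclusion–exclusion:
P(≥1) = 44.9 + 48.7 + 35.5 − 22.3 − 12.2 − 17.4 + 8.3 = 85.5%

85.5%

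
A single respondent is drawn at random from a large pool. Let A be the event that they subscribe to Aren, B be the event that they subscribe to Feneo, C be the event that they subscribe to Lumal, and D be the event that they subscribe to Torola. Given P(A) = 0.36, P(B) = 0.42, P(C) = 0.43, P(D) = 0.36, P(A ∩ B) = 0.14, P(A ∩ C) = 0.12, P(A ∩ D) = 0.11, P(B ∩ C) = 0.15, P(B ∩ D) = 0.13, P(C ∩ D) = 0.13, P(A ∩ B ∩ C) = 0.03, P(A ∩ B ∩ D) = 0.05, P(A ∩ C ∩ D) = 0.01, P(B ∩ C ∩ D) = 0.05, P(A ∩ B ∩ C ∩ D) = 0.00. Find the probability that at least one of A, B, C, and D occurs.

P(A ∪ B ∪ C ∪ D) = 0.36 + 0.42 + 0.43 + 0.36 − 0.14 − 0.12 − 0.11 − 0.15 − 0.13 − 0.13 + 0.03 + 0.05 + 0.01 + 0.05 − 0.00 = 0.93

0.93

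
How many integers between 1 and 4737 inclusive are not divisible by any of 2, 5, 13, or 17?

1647

Inclusion–exclusion gives
⌊4737/2⌋ + ⌊4737/5⌋ + ⌊4737/13⌋ + ⌊4737/17⌋ − ⌊4737/10⌋ − ⌊4737/26⌋ − ⌊4737/34⌋ − ⌊4737/65⌋ − ⌊4737/85⌋ − ⌊4737/221⌋ + ⌊4737/130⌋ + ⌊4737/170⌋ + ⌊4737/442⌋ + ⌊4737/1105⌋ − ⌊4737/2210⌋ = 2368 + 947 + 364 + 278 − 473 − 182 − 139 − 72 − 55 − 21 + 36 + 27 + 10 + 4 − 2 = 3090
4737 − 3090 = 1647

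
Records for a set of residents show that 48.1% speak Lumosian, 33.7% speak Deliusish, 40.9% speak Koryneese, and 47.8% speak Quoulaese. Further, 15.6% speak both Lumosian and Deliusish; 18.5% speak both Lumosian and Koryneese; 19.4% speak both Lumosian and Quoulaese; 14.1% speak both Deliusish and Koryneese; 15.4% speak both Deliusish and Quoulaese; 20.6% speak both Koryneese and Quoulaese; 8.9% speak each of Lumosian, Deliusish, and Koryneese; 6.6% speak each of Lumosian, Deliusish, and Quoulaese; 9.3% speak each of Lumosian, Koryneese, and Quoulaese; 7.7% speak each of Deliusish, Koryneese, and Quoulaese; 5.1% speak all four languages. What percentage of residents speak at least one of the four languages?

P(≥1) = 48.1 + 33.7 + 40.9 + 47.8 − 15.6 − 18.5 − 19.4 − 14.1 − 15.4 − 20.6 + 8.9 + 6.6 + 9.3 + 7.7 − 5.1 = 94.3%

94.3%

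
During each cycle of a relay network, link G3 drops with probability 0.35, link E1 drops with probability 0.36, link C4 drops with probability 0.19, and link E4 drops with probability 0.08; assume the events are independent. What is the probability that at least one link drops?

0.6899968

P(none) = (1 − 0.35) × (1 − 0.36) × (1 − 0.19) × (1 − 0.08) = 0.65 × 0.64 × 0.81 × 0.92 = 0.3100032
P(at least one) = 1 − 0.3100032 = 0.6899968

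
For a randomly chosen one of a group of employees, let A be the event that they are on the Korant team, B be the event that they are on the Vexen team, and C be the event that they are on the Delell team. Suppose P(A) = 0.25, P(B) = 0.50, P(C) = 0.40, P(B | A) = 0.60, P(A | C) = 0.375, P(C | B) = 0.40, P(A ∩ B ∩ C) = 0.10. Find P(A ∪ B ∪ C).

0.75

P(A ∩ B) = P(A)·P(B|A) = 0.25 × 0.60 = 0.15
P(A ∩ C) = P(C)·P(A|C) = 0.40 × 0.375 = 0.15
P(B ∩ C) = P(B)·P(C|B) = 0.50 × 0.40 = 0.20
By inclusion-exclusion,
P(A ∪ B ∪ C) = 0.25 + 0.50 + 0.40 − 0.15 − 0.15 − 0.20 + 0.10 = 0.75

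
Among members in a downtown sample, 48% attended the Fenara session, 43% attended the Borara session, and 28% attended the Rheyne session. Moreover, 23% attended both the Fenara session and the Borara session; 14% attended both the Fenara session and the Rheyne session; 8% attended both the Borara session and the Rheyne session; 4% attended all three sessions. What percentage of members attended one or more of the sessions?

By inclusion–exclusion:
P(≥1) = 48 + 43 + 28 − 23 − 14 − 8 + 4 = 78%

78%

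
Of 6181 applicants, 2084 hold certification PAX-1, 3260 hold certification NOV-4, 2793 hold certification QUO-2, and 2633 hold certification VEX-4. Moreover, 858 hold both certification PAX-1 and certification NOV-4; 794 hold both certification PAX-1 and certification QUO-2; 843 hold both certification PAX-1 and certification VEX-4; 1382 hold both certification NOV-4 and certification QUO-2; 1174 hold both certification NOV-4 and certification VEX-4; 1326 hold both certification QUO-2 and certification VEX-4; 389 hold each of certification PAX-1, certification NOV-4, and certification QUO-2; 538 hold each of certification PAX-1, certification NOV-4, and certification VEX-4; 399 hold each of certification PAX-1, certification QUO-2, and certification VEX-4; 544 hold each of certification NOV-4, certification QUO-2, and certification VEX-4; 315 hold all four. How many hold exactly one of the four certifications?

|exactly one| = 2084 + 3260 + 2793 + 2633 − 2·858 − 2·794 − 2·843 − 2·1382 − 2·1174 − 2·1326 + 3·389 + 3·538 + 3·399 + 3·544 − 4·315 = 2366

2366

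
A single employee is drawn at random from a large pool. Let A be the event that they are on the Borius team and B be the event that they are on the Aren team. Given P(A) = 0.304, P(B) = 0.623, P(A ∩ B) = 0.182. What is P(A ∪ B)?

Apply inclusion-exclusion:
P(A ∪ B) = 0.304 + 0.623 − 0.182 = 0.745

0.745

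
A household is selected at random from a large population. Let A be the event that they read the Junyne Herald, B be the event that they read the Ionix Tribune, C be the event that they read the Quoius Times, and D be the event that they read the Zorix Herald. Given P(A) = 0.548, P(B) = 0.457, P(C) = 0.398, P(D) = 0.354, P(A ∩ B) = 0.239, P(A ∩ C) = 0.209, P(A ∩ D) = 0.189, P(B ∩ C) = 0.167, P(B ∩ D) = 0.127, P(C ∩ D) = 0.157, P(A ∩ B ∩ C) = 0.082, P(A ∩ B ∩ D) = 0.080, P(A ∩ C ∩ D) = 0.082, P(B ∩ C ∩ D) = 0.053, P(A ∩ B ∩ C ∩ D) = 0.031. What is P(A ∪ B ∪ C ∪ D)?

Inclusion–exclusion gives
P(A ∪ B ∪ C ∪ D) = 0.548 + 0.457 + 0.398 + 0.354 − 0.239 − 0.209 − 0.189 − 0.167 − 0.127 − 0.157 + 0.082 + 0.080 + 0.082 + 0.053 − 0.031 = 0.935

0.935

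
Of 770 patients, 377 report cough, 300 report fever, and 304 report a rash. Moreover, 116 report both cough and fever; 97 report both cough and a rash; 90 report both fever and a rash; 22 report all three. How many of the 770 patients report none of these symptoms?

70

Inclusion–exclusion gives
|union| = 377 + 300 + 304 − 116 − 97 − 90 + 22 = 700
None: 770 − 700 = 70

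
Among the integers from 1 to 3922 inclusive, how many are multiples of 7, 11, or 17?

1046

Inclusion–exclusion gives
560 + 356 + 230 − 50 − 32 − 20 + 2 = 1046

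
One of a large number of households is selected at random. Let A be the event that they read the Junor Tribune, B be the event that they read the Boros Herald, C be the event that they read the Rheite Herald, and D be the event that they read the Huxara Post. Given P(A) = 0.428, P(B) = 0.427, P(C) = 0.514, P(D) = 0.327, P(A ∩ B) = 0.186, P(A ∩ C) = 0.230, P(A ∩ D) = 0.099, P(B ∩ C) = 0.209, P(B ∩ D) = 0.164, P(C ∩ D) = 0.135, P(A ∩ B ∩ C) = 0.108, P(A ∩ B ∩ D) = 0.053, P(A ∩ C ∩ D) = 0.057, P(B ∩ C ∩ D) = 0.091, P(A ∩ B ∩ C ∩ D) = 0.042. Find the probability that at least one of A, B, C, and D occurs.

0.940

Using inclusion–exclusion:
P(A ∪ B ∪ C ∪ D) = 0.428 + 0.427 + 0.514 + 0.327 − 0.186 − 0.230 − 0.099 − 0.209 − 0.164 − 0.135 + 0.108 + 0.053 + 0.057 + 0.091 − 0.042 = 0.940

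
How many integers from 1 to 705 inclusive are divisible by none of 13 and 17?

613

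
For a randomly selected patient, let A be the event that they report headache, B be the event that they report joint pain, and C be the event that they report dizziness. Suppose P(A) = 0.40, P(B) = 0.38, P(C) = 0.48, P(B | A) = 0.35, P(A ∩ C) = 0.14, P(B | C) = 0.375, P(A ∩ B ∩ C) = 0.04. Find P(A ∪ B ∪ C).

0.84

P(A ∩ B) = P(A)·P(B|A) = 0.40 × 0.35 = 0.14
P(B ∩ C) = P(C)·P(B|C) = 0.48 × 0.375 = 0.18
Using inclusion–exclusion:
P(A ∪ B ∪ C) = 0.40 + 0.38 + 0.48 − 0.14 − 0.14 − 0.18 + 0.04 = 0.84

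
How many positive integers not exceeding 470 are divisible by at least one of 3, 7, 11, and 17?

239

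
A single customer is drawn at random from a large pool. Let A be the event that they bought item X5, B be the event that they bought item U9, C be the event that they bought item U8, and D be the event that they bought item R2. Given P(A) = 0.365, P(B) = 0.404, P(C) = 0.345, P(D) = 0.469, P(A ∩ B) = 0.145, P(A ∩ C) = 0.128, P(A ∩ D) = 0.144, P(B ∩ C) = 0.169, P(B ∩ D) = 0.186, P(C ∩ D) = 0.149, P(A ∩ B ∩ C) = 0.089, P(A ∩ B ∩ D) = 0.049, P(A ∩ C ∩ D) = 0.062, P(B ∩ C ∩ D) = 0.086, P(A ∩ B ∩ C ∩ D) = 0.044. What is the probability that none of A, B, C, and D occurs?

Apply inclusion-exclusion:
P(A ∪ B ∪ C ∪ D) = 0.365 + 0.404 + 0.345 + 0.469 − 0.145 − 0.128 − 0.144 − 0.169 − 0.186 − 0.149 + 0.089 + 0.049 + 0.062 + 0.086 − 0.044 = 0.904
P(none) = 1 − 0.904 = 0.096

0.096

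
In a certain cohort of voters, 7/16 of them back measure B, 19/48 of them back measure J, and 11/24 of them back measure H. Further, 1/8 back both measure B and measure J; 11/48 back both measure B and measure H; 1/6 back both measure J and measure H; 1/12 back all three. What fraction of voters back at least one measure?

41/48

P(at least one) = 7/16 + 19/48 + 11/24 − 1/8 − 11/48 − 1/6 + 1/12 = 41/48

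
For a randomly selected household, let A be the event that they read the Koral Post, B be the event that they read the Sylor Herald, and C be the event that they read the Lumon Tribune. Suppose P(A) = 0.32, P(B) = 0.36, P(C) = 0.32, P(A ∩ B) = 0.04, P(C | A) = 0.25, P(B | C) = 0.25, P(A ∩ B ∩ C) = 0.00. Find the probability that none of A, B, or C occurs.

0.20

P(A ∩ C) = P(A)·P(C|A) = 0.32 × 0.25 = 0.08
P(B ∩ C) = P(C)·P(B|C) = 0.32 × 0.25 = 0.08
P(A ∪ B ∪ C) = 0.32 + 0.36 + 0.32 − 0.04 − 0.08 − 0.08 + 0.00 = 0.80
P(none) = 1 − 0.80 = 0.20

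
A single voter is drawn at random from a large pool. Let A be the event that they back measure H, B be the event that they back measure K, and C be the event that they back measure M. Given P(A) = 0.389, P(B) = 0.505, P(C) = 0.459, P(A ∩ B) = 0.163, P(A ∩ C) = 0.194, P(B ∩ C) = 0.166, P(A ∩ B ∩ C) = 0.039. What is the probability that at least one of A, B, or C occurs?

Inclusion–exclusion gives
P(A ∪ B ∪ C) = 0.389 + 0.505 + 0.459 − 0.163 − 0.194 − 0.166 + 0.039 = 0.869

0.869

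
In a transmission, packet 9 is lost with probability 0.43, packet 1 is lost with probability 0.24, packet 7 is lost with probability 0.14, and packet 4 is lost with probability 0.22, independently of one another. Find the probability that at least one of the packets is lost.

P(none) = (1 − 0.43) × (1 − 0.24) × (1 − 0.14) × (1 − 0.22) = 0.57 × 0.76 × 0.86 × 0.78 = 0.29059056
P(at least one) = 1 − 0.29059056 = 0.70940944

0.70940944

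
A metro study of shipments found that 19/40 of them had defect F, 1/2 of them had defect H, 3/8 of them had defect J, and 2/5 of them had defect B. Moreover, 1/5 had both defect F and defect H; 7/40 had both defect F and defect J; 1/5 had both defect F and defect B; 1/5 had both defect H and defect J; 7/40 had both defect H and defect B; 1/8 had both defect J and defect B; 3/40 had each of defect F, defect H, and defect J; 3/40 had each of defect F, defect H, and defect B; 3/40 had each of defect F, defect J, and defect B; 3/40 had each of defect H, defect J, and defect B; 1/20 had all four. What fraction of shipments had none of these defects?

P(≥1) = 19/40 + 1/2 + 3/8 + 2/5 − 1/5 − 7/40 − 1/5 − 1/5 − 7/40 − 1/8 + 3/40 + 3/40 + 3/40 + 3/40 − 1/20 = 37/40
P(none) = 1 − 37/40 = 3/40

3/40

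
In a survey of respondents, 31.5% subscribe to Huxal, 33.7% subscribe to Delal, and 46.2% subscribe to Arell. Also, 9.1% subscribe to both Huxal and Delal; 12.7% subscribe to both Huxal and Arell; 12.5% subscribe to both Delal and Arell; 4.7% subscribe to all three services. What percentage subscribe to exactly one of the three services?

P(exactly one) = 31.5 + 33.7 + 46.2 − 2·9.1 − 2·12.7 − 2·12.5 + 3·4.7 = 56.9%

56.9%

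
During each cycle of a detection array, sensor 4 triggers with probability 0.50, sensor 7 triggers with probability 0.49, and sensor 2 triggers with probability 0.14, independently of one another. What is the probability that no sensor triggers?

0.2193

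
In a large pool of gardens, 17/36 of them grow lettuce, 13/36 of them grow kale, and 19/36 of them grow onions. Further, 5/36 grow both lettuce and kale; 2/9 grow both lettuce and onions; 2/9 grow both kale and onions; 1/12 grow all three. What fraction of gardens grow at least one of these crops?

By inclusion-exclusion,
P(union) = 17/36 + 13/36 + 19/36 − 5/36 − 2/9 − 2/9 + 1/12 = 31/36

31/36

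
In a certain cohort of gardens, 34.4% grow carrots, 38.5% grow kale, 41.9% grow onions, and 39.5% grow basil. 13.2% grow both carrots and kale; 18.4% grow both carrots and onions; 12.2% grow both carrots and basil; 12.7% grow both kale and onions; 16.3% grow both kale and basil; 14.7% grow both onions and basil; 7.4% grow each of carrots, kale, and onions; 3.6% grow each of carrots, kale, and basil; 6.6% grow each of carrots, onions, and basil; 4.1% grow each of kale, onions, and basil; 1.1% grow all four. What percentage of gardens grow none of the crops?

12.6%

P(≥1) = 34.4 + 38.5 + 41.9 + 39.5 − 13.2 − 18.4 − 12.2 − 12.7 − 16.3 − 14.7 + 7.4 + 3.6 + 6.6 + 4.1 − 1.1 = 87.4%
P(none) = 100% − 87.4% = 12.6%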